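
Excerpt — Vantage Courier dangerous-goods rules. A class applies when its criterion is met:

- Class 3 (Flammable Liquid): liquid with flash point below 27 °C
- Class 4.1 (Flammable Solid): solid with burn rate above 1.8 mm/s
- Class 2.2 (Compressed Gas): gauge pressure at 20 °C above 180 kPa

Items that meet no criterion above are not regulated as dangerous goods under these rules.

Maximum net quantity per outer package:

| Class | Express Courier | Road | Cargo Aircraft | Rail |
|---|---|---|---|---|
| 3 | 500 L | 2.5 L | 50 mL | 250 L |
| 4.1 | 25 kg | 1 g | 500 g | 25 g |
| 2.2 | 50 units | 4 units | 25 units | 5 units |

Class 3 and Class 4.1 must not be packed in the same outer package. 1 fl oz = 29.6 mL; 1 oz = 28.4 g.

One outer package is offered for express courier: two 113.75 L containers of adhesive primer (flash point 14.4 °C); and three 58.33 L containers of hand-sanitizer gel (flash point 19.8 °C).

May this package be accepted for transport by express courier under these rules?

With flash point 14.4 °C (< 27 °C), the adhesive primer falls in Class 3.
With flash point 19.8 °C (< 27 °C), the hand-sanitizer gel falls in Class 3.
Class 3 net quantity: (two 113.75 L containers = 227.5 L) + (three 58.33 L containers = 174.99 L) = 402.49 L.
402.49 L is within the express courier limit of 500 L for Class 3.

Yes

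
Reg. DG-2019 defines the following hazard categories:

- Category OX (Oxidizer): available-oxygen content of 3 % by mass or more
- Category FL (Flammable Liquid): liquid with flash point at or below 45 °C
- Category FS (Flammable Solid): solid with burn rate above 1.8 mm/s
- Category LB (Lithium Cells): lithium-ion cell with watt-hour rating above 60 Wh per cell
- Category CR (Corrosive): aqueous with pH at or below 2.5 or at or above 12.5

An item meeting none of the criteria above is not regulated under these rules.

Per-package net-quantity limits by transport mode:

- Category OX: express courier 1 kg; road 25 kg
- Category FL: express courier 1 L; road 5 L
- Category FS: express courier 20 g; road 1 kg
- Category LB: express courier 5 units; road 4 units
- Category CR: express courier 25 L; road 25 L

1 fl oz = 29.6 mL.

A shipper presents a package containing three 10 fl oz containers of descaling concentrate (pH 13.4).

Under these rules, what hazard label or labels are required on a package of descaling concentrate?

The descaling concentrate has pH 13.4, which is ≥ 12.5, so it is Category CR (Corrosive).
Only the Category CR label is required.

Category CR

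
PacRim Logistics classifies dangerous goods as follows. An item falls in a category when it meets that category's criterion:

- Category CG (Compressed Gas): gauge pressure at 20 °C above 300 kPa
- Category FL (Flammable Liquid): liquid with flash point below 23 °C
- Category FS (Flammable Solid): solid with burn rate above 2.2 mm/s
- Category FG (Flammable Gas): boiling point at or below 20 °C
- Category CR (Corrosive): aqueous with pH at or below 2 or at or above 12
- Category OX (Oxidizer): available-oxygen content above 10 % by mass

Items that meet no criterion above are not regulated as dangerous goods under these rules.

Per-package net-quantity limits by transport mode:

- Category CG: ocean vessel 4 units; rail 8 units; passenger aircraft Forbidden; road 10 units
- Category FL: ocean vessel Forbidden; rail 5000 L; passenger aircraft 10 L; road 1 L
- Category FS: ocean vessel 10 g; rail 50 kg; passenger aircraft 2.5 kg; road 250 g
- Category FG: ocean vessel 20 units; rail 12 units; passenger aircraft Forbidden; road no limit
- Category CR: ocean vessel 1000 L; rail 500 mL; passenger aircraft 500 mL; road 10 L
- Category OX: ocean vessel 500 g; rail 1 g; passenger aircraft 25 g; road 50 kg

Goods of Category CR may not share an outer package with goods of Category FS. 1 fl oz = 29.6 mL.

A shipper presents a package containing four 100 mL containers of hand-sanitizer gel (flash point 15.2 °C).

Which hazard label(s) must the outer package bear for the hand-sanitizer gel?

With flash point 15.2 °C (< 23 °C), the hand-sanitizer gel falls in Category FL.
Only the Category FL label is required.

Category FL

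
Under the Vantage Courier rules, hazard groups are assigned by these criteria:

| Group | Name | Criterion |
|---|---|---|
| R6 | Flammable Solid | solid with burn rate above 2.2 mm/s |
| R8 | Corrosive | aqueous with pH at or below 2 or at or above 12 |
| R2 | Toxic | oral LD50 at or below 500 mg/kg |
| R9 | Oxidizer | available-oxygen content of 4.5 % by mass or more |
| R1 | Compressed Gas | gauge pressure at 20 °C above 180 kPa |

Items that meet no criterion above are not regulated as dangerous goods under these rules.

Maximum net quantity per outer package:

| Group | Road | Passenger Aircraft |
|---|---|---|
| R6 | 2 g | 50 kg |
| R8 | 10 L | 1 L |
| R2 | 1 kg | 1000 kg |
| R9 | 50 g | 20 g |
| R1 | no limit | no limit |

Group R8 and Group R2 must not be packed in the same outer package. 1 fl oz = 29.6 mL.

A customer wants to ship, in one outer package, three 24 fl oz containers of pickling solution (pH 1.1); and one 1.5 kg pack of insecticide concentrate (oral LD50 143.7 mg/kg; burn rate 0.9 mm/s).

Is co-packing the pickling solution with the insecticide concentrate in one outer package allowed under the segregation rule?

No

pH 1.1 meets the Group R8 criterion (Corrosive), so the pickling solution is Group R8.
Insecticide concentrate: oral LD50 143.7 mg/kg ≤ 500 mg/kg → Group R2 (Toxic).
Group R8 and Group R2 may not share an outer package.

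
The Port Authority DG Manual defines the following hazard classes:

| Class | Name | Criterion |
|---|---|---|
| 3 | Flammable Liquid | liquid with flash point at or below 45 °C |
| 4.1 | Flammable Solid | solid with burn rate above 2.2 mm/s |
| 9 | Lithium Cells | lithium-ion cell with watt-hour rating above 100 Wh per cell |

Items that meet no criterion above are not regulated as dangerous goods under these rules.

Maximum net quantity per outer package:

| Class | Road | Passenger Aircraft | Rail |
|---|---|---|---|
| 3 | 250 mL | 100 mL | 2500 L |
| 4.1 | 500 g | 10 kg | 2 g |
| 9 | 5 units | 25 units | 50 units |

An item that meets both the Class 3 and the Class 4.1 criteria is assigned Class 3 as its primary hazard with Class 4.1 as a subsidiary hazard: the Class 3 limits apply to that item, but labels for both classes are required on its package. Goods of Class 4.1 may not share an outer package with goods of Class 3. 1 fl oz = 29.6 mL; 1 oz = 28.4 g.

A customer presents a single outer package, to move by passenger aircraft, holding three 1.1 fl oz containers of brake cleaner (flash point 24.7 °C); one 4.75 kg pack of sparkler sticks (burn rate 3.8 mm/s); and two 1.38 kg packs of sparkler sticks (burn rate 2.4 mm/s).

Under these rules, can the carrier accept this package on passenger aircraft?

With flash point 24.7 °C (≤ 45 °C), the brake cleaner falls in Class 3.
The sparkler sticks have burn rate 3.8 mm/s, which is > 2.2 mm/s, so they are Class 4.1 (Flammable Solid).
The sparkler sticks have burn rate 2.4 mm/s, which is > 2.2 mm/s, so they are Class 4.1 (Flammable Solid).
Total Class 4.1: 4.75 kg + (two 1.38 kg packs = 2.76 kg) = 7.51 kg.
7.51 kg ≤ 10 kg (passenger aircraft limit, Class 4.1) — within limit.
Class 3 quantity: three 1.1 fl oz containers = 97.68 mL.
97.68 mL is within the passenger aircraft limit of 100 mL for Class 3.
Class 4.1 and Class 3 may not share an outer package.

No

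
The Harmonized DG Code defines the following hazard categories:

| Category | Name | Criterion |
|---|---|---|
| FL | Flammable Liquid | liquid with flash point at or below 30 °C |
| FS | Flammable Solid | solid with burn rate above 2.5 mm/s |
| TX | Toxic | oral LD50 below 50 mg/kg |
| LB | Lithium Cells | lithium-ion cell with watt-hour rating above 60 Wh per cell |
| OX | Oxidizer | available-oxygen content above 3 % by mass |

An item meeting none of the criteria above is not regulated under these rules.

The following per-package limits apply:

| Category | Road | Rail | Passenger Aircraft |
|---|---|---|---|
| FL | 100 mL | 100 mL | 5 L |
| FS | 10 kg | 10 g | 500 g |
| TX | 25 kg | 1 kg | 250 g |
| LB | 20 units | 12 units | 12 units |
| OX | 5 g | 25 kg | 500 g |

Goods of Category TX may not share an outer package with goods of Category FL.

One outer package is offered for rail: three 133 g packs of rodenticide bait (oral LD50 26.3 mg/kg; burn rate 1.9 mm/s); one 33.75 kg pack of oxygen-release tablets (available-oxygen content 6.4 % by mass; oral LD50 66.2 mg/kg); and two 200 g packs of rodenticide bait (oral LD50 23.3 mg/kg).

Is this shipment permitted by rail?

No

Rodenticide bait: oral LD50 26.3 mg/kg < 50 mg/kg → Category TX (Toxic).
Available-oxygen content 6.4 % by mass meets the Category OX criterion (Oxidizer), so the oxygen-release tablets are Category OX.
Oral LD50 23.3 mg/kg meets the Category TX criterion (Toxic), so the rodenticide bait is Category TX.
Total Category TX: (three 133 g packs = 399 g) + (two 200 g packs = 400 g) = 799 g.
That is within the Category TX rail limit of 1 kg.
Category OX quantity: 33.75 kg.
33.75 kg exceeds the rail limit of 25 kg for Category OX.
The segregation rule (Category TX with Category FL) does not apply to Category TX with Category OX.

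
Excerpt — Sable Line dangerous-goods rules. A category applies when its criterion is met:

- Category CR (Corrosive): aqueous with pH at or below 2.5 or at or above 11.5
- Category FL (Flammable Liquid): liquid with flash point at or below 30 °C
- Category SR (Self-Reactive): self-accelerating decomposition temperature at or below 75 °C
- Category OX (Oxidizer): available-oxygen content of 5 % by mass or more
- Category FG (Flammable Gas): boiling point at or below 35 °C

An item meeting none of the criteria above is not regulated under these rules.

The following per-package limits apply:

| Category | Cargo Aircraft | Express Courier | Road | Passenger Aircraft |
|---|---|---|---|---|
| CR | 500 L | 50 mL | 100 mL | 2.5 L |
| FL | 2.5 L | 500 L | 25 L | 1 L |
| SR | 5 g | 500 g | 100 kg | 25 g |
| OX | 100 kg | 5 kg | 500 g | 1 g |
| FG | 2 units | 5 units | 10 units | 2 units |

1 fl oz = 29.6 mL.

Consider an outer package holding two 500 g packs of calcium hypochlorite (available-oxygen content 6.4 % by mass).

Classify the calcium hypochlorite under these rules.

Category OX

Available-oxygen content 6.4 % by mass meets the Category OX criterion (Oxidizer), so the calcium hypochlorite is Category OX.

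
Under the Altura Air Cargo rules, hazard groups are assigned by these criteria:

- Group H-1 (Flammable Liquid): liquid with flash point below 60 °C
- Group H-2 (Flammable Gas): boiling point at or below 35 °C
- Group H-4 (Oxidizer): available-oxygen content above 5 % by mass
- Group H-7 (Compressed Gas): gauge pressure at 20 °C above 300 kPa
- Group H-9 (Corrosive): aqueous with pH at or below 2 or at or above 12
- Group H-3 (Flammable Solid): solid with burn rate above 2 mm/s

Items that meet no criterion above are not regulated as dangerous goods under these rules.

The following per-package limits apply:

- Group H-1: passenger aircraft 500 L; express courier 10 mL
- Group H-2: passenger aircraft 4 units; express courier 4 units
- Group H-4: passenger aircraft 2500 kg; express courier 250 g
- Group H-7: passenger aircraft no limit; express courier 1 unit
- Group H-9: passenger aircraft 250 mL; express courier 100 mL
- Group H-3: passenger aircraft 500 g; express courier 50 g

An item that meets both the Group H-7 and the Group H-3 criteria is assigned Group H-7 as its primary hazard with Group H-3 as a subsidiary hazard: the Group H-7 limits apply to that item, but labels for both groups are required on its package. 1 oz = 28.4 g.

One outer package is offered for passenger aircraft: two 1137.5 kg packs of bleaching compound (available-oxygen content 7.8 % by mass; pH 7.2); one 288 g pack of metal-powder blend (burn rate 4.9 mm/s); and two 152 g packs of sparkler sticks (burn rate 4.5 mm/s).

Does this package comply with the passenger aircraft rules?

No

With available-oxygen content 7.8 % by mass (> 5 % by mass), the bleaching compound falls in Group H-4.
The metal-powder blend has burn rate 4.9 mm/s, which is > 2 mm/s, so it is Group H-3 (Flammable Solid).
Sparkler sticks: burn rate 4.5 mm/s > 2 mm/s → Group H-3 (Flammable Solid).
Group H-4 quantity: two 1137.5 kg packs = 2275 kg.
2275 kg is within the passenger aircraft limit of 2500 kg for Group H-4.
Total Group H-3: 288 g + (two 152 g packs = 304 g) = 592 g.
592 g > 500 g (passenger aircraft limit, Group H-3) — over the limit.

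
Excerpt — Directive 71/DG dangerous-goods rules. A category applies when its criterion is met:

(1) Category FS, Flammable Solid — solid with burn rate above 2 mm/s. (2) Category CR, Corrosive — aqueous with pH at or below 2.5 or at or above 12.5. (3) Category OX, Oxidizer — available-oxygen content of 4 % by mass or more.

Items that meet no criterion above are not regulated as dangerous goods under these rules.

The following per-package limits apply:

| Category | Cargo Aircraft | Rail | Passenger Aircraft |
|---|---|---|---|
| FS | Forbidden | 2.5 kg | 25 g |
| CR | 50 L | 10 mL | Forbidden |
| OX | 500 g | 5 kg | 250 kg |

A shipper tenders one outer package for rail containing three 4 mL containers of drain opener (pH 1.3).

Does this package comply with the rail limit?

Drain opener: pH 1.3 ≤ 2.5 → Category CR (Corrosive).
Category CR quantity: three 4 mL containers = 12 mL.
12 mL exceeds the rail limit of 10 mL for Category CR.

No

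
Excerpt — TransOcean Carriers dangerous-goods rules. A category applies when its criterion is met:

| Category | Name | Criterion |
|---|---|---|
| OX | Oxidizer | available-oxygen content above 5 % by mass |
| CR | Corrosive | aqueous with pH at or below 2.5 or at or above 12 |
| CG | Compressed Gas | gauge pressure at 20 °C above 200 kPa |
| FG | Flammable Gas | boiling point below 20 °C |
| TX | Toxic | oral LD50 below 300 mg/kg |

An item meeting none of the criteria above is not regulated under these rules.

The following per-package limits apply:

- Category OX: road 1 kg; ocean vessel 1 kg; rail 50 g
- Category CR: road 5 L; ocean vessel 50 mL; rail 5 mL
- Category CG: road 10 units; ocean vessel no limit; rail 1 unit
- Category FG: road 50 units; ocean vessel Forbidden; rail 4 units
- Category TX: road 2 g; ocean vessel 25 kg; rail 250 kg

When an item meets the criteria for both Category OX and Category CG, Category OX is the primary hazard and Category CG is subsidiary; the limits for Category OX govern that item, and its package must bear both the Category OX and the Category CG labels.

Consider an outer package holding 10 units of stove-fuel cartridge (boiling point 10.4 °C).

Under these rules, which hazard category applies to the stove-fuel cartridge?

With boiling point 10.4 °C (< 20 °C), the stove-fuel cartridge falls in Category FG.

Category FG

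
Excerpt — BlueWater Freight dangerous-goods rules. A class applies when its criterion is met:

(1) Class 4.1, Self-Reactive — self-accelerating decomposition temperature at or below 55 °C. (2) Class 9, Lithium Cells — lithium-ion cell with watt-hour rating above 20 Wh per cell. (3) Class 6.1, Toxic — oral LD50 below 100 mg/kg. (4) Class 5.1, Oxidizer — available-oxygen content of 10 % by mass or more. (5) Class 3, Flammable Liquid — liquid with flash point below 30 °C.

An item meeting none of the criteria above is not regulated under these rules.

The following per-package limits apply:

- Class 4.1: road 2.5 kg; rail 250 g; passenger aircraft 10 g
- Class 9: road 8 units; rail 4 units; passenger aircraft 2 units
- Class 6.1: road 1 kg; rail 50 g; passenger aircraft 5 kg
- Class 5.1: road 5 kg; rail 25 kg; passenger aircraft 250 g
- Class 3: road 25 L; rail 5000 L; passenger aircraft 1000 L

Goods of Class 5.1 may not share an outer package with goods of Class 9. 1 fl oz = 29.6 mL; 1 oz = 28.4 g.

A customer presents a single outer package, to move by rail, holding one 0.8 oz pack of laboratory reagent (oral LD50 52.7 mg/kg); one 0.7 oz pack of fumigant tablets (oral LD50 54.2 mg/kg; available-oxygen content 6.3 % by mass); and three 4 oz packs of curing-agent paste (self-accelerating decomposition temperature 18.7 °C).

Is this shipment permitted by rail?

No

Oral LD50 52.7 mg/kg meets the Class 6.1 criterion (Toxic), so the laboratory reagent is Class 6.1.
The fumigant tablets have oral LD50 54.2 mg/kg, which is < 100 mg/kg, so they are Class 6.1 (Toxic).
The curing-agent paste has self-accelerating decomposition temperature 18.7 °C, which is ≤ 55 °C, so it is Class 4.1 (Self-Reactive).
Class 6.1 net quantity: (one 0.8 oz pack = 22.72 g) + (one 0.7 oz pack = 19.88 g) = 42.6 g.
42.6 g ≤ 50 g (rail limit, Class 6.1) — within limit.
Class 4.1 quantity: three 4 oz packs = 340.8 g.
340.8 g > 250 g (rail limit, Class 4.1) — over the limit.
The segregation rule (Class 5.1 with Class 9) does not apply to Class 6.1 with Class 4.1.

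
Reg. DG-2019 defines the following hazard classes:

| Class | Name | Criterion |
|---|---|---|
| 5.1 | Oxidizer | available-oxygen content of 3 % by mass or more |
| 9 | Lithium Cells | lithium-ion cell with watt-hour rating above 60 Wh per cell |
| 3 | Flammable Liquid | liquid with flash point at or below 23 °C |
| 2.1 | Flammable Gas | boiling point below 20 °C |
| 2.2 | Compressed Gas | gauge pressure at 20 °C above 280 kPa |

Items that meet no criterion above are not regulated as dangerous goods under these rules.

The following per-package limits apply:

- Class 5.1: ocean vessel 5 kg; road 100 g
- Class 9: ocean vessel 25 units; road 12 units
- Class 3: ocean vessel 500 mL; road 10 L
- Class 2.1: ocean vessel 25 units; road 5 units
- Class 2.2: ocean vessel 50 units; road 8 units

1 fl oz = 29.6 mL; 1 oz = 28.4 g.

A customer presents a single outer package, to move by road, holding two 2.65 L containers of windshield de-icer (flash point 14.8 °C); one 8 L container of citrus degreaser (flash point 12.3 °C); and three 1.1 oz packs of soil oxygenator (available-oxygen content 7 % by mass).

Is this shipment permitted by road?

No

Windshield de-icer: flash point 14.8 °C ≤ 23 °C → Class 3 (Flammable Liquid).
Flash point 12.3 °C meets the Class 3 criterion (Flammable Liquid), so the citrus degreaser is Class 3.
Soil oxygenator: available-oxygen content 7 % by mass ≥ 3 % by mass → Class 5.1 (Oxidizer).
Class 3 net quantity: (two 2.65 L containers = 5.3 L) + 8 L = 13.3 L.
That exceeds the Class 3 road limit of 10 L.
Class 5.1 quantity: three 1.1 oz packs = 93.72 g.
That is within the Class 5.1 road limit of 100 g.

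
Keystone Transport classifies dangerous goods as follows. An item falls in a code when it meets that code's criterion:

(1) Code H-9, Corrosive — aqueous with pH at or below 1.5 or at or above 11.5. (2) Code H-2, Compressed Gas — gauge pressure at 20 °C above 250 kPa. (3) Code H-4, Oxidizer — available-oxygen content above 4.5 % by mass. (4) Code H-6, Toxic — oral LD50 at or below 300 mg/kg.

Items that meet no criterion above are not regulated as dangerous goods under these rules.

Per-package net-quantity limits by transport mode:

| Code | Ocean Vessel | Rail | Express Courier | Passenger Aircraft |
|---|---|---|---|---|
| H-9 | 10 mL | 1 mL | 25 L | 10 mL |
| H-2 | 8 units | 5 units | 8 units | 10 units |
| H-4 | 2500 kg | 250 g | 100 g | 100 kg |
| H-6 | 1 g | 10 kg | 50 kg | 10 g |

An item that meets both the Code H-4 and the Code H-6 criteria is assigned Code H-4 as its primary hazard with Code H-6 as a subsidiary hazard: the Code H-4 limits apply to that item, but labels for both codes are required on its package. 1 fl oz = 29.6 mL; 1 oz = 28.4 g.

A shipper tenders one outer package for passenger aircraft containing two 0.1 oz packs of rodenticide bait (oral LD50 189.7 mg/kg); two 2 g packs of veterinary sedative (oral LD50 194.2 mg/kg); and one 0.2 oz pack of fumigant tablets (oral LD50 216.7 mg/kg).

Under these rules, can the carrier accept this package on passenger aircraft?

No

Oral LD50 189.7 mg/kg meets the Code H-6 criterion (Toxic), so the rodenticide bait is Code H-6.
Veterinary sedative: oral LD50 194.2 mg/kg ≤ 300 mg/kg → Code H-6 (Toxic).
The fumigant tablets have oral LD50 216.7 mg/kg, which is ≤ 300 mg/kg, so they are Code H-6 (Toxic).
Total Code H-6: (two 0.1 oz packs = 5.68 g) + (two 2 g packs = 4 g) + (one 0.2 oz pack = 5.68 g) = 15.36 g.
15.36 g > 10 g (passenger aircraft limit, Code H-6) — over the limit.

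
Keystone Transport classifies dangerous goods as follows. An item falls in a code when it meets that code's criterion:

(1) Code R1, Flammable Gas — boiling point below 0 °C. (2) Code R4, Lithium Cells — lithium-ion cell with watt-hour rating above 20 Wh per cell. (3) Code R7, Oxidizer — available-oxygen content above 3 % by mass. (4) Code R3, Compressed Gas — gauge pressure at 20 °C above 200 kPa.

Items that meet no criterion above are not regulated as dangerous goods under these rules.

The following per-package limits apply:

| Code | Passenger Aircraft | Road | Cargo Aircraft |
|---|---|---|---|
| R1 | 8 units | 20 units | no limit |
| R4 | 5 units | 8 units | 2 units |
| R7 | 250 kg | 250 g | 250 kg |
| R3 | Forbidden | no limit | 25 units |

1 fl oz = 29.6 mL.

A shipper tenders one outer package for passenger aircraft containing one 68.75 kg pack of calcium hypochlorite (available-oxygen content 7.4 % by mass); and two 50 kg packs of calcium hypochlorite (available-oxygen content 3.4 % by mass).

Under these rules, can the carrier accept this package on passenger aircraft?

Yes

The calcium hypochlorite has available-oxygen content 7.4 % by mass, which is > 3 % by mass, so it is Code R7 (Oxidizer).
The calcium hypochlorite has available-oxygen content 3.4 % by mass, which is > 3 % by mass, so it is Code R7 (Oxidizer).
Code R7 net quantity: 68.75 kg + (two 50 kg packs = 100 kg) = 168.75 kg.
168.75 kg ≤ 250 kg (passenger aircraft limit, Code R7) — within limit.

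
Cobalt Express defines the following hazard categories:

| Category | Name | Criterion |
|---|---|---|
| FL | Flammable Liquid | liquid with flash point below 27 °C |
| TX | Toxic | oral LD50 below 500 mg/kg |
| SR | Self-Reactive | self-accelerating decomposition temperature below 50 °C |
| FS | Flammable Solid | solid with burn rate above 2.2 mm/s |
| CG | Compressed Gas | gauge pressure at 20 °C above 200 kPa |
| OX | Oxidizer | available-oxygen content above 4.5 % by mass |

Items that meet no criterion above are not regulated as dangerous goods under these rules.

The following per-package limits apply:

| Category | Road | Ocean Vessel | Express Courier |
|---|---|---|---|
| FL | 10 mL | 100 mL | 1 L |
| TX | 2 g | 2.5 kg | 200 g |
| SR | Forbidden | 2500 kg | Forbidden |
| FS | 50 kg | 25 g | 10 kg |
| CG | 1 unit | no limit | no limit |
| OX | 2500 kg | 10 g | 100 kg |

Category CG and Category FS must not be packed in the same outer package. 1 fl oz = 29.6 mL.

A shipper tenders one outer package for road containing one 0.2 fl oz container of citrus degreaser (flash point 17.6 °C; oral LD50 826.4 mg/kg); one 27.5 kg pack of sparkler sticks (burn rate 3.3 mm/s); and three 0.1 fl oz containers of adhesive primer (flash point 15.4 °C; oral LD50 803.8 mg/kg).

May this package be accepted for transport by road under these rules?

With flash point 17.6 °C (< 27 °C), the citrus degreaser falls in Category FL.
Burn rate 3.3 mm/s meets the Category FS criterion (Flammable Solid), so the sparkler sticks are Category FS.
The adhesive primer has flash point 15.4 °C, which is < 27 °C, so it is Category FL (Flammable Liquid).
Total Category FL: (one 0.2 fl oz container = 5.92 mL) + (three 0.1 fl oz containers = 8.88 mL) = 14.8 mL.
14.8 mL > 10 mL (road limit, Category FL) — over the limit.
Category FS quantity: 27.5 kg.
27.5 kg is within the road limit of 50 kg for Category FS.
The segregation rule (Category CG with Category FS) does not apply to Category FL with Category FS.

No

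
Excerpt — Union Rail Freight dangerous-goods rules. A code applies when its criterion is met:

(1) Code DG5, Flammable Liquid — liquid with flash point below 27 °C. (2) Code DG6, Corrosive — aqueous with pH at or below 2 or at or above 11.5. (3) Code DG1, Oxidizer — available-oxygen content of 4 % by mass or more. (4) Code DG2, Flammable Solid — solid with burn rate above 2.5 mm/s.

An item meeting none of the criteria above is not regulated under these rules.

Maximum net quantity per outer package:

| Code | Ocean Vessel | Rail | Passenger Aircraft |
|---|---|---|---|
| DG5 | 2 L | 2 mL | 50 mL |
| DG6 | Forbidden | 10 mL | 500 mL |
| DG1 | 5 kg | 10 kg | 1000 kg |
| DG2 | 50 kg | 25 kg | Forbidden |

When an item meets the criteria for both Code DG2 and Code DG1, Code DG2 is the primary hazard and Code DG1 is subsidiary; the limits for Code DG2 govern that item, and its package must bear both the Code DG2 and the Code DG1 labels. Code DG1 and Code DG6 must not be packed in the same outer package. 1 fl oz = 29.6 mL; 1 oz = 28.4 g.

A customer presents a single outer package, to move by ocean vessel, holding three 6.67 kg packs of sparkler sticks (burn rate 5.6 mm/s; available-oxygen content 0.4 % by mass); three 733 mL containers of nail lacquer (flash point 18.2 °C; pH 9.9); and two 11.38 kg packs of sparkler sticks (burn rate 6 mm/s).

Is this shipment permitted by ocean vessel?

With burn rate 5.6 mm/s (> 2.5 mm/s), the sparkler sticks fall in Code DG2.
Flash point 18.2 °C meets the Code DG5 criterion (Flammable Liquid), so the nail lacquer is Code DG5.
With burn rate 6 mm/s (> 2.5 mm/s), the sparkler sticks fall in Code DG2.
Total Code DG2: (three 6.67 kg packs = 20.01 kg) + (two 11.38 kg packs = 22.76 kg) = 42.77 kg.
42.77 kg ≤ 50 kg (ocean vessel limit, Code DG2) — within limit.
Code DG5 quantity: three 733 mL containers = 2.199 L.
2.199 L > 2 L (ocean vessel limit, Code DG5) — over the limit.
The segregation rule (Code DG1 with Code DG6) does not apply to Code DG2 with Code DG5.

No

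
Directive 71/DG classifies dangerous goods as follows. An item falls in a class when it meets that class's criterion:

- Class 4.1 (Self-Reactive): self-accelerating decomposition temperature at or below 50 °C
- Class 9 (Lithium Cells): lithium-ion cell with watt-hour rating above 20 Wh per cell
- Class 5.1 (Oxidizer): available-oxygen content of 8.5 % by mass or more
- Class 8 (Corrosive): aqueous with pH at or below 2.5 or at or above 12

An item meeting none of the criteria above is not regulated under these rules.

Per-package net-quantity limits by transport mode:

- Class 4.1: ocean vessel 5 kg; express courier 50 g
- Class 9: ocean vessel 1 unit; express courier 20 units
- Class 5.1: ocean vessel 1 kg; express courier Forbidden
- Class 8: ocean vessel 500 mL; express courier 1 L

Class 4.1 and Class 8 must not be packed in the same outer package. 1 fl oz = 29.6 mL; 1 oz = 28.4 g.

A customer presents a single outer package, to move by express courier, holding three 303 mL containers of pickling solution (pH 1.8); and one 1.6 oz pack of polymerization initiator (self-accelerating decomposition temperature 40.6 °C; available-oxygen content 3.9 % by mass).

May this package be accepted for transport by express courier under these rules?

The pickling solution has pH 1.8, which is ≤ 2.5, so it is Class 8 (Corrosive).
Self-accelerating decomposition temperature 40.6 °C meets the Class 4.1 criterion (Self-Reactive), so the polymerization initiator is Class 4.1.
Class 4.1 quantity: one 1.6 oz pack = 45.44 g.
That is within the Class 4.1 express courier limit of 50 g.
Class 8 quantity: three 303 mL containers = 909 mL.
That is within the Class 8 express courier limit of 1 L.
Class 4.1 and Class 8 may not share an outer package.

No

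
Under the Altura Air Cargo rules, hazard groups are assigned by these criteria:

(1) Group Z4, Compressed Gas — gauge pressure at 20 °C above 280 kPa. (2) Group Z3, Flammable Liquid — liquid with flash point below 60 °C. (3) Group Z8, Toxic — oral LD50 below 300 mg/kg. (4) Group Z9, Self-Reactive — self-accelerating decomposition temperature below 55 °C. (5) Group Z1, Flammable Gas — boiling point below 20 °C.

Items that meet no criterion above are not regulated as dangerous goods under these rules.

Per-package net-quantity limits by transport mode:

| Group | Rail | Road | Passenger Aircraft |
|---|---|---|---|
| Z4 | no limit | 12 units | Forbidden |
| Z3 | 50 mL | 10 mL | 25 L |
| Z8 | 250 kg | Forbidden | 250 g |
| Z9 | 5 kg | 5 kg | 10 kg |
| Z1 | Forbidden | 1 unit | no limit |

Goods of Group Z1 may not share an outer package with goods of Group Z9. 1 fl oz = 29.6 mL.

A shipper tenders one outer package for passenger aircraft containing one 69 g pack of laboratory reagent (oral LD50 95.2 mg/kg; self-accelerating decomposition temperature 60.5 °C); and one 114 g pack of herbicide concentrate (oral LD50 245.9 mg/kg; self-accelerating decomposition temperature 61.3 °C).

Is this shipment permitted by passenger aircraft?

With oral LD50 95.2 mg/kg (< 300 mg/kg), the laboratory reagent falls in Group Z8.
With oral LD50 245.9 mg/kg (< 300 mg/kg), the herbicide concentrate falls in Group Z8.
Group Z8 net quantity: 69 g + 114 g = 183 g.
That is within the Group Z8 passenger aircraft limit of 250 g.

Yes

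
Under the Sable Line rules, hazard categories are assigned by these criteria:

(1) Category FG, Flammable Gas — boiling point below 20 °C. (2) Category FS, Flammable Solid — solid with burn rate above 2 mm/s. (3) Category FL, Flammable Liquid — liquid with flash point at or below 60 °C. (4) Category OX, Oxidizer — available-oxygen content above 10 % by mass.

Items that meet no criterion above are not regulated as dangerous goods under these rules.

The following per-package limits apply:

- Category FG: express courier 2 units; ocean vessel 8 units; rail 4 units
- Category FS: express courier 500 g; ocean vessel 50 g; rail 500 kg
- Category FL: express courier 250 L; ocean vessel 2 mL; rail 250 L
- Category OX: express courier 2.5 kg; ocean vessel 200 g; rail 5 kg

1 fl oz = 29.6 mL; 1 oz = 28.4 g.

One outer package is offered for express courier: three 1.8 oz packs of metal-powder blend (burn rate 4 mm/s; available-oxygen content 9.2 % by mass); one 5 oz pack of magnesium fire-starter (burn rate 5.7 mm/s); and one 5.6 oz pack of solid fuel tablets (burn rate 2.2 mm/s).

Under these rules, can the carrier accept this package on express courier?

With burn rate 4 mm/s (> 2 mm/s), the metal-powder blend falls in Category FS.
The magnesium fire-starter has burn rate 5.7 mm/s, which is > 2 mm/s, so it is Category FS (Flammable Solid).
Burn rate 2.2 mm/s meets the Category FS criterion (Flammable Solid), so the solid fuel tablets are Category FS.
Total Category FS: (three 1.8 oz packs = 153.36 g) + (one 5 oz pack = 142 g) + (one 5.6 oz pack = 159.04 g) = 454.4 g.
454.4 g ≤ 500 g (express courier limit, Category FS) — within limit.

Yes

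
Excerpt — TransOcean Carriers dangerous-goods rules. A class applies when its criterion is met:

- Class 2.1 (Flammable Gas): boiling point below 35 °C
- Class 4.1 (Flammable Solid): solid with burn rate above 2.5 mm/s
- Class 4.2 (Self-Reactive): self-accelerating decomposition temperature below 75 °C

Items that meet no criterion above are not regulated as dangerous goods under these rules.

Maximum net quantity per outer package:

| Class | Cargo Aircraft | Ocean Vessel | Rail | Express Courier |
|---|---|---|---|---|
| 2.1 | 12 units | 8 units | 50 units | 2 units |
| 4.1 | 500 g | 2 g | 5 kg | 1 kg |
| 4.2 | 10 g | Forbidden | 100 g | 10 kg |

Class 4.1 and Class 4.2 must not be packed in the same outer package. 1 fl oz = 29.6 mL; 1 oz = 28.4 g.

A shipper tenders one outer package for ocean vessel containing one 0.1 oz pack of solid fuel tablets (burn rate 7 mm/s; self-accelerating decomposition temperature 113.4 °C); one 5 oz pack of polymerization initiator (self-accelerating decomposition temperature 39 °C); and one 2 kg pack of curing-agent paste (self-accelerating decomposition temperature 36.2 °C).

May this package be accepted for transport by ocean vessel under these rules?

The solid fuel tablets have burn rate 7 mm/s, which is > 2.5 mm/s, so they are Class 4.1 (Flammable Solid).
The polymerization initiator has self-accelerating decomposition temperature 39 °C, which is < 75 °C, so it is Class 4.2 (Self-Reactive).
Curing-agent paste: self-accelerating decomposition temperature 36.2 °C < 75 °C → Class 4.2 (Self-Reactive).
Class 4.1 quantity: one 0.1 oz pack = 2.84 g.
That exceeds the Class 4.1 ocean vessel limit of 2 g.
Class 4.2 net quantity: (one 5 oz pack = 142 g) + 2 kg = 2.142 kg.
By ocean vessel, Class 4.2 is Forbidden regardless of quantity.
Class 4.1 and Class 4.2 may not share an outer package.

No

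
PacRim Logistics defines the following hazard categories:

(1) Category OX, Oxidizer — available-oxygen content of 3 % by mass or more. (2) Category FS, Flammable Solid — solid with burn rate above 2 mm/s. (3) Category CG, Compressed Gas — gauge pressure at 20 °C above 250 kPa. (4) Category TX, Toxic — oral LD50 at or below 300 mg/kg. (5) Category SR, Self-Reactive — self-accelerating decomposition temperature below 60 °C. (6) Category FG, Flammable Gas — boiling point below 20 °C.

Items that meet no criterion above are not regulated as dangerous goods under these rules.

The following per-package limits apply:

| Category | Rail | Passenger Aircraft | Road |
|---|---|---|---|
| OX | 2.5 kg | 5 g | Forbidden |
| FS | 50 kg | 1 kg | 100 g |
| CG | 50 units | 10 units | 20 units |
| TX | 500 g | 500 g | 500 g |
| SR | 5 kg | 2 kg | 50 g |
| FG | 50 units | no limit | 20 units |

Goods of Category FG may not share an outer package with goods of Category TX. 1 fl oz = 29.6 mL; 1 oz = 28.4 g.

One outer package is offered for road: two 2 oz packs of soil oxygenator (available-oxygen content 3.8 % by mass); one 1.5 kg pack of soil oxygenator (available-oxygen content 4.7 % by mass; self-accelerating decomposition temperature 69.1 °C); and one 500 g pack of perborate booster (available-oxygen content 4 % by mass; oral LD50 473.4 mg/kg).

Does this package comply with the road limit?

No

The soil oxygenator has available-oxygen content 3.8 % by mass, which is ≥ 3 % by mass, so it is Category OX (Oxidizer).
With available-oxygen content 4.7 % by mass (≥ 3 % by mass), the soil oxygenator falls in Category OX.
Perborate booster: available-oxygen content 4 % by mass ≥ 3 % by mass → Category OX (Oxidizer).
Category OX net quantity: (two 2 oz packs = 113.6 g) + 1.5 kg + 500 g = 2113.6 g.
By road, Category OX is Forbidden regardless of quantity.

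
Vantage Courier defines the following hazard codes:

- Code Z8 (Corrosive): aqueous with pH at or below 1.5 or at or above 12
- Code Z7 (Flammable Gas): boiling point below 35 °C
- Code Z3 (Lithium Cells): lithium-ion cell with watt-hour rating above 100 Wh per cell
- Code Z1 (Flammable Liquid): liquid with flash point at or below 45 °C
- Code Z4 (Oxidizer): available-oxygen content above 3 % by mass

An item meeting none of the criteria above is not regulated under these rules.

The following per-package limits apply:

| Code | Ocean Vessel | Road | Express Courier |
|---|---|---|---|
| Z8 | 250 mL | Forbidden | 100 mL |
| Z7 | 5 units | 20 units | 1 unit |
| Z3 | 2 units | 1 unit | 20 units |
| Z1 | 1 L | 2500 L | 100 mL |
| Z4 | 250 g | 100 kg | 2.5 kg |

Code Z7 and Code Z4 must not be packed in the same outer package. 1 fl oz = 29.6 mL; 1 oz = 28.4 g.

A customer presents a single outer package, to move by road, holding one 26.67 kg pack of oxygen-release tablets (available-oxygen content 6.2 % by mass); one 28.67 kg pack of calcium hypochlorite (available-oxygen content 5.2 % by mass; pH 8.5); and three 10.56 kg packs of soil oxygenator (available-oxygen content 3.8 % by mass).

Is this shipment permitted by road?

Oxygen-release tablets: available-oxygen content 6.2 % by mass > 3 % by mass → Code Z4 (Oxidizer).
Available-oxygen content 5.2 % by mass meets the Code Z4 criterion (Oxidizer), so the calcium hypochlorite is Code Z4.
The soil oxygenator has available-oxygen content 3.8 % by mass, which is > 3 % by mass, so it is Code Z4 (Oxidizer).
Code Z4 net quantity: 26.67 kg + 28.67 kg + (three 10.56 kg packs = 31.68 kg) = 87.02 kg.
87.02 kg ≤ 100 kg (road limit, Code Z4) — within limit.

Yes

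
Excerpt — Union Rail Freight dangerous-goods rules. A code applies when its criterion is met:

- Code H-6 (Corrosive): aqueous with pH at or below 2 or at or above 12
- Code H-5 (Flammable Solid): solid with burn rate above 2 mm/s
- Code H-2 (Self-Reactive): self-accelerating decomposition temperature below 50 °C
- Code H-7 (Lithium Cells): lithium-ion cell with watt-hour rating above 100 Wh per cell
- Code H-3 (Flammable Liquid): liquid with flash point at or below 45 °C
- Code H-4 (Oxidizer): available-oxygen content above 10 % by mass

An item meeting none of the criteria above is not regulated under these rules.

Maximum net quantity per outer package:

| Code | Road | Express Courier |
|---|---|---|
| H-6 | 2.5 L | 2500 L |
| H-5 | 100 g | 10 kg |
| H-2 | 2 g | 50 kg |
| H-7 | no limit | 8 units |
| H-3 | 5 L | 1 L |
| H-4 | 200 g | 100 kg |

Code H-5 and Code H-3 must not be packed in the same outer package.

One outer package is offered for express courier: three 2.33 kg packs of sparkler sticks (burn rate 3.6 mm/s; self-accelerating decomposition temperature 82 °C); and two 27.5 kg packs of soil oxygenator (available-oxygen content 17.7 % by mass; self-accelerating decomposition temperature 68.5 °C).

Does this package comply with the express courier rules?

Yes

Burn rate 3.6 mm/s meets the Code H-5 criterion (Flammable Solid), so the sparkler sticks are Code H-5.
The soil oxygenator has available-oxygen content 17.7 % by mass, which is > 10 % by mass, so it is Code H-4 (Oxidizer).
Code H-4 quantity: two 27.5 kg packs = 55 kg.
55 kg is within the express courier limit of 100 kg for Code H-4.
Code H-5 quantity: three 2.33 kg packs = 6.99 kg.
That is within the Code H-5 express courier limit of 10 kg.
The segregation rule (Code H-5 with Code H-3) does not apply to Code H-4 with Code H-5.
Every hazard code is within its express courier limit and no segregation rule is violated.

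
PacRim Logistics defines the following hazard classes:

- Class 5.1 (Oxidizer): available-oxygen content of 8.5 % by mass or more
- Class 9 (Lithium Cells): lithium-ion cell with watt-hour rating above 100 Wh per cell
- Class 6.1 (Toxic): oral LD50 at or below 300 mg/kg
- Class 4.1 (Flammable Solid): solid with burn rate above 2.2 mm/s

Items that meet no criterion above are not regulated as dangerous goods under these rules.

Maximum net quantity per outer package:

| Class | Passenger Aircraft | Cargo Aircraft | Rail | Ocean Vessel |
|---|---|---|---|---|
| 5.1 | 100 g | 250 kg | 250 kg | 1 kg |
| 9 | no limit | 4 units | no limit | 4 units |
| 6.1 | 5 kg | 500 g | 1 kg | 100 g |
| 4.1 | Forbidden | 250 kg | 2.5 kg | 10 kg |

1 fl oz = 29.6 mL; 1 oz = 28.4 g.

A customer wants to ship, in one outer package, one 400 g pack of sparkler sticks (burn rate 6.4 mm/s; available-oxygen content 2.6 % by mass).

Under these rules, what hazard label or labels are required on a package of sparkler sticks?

Class 4.1

Burn rate 6.4 mm/s meets the Class 4.1 criterion (Flammable Solid), so the sparkler sticks are Class 4.1.
Only the Class 4.1 label is required.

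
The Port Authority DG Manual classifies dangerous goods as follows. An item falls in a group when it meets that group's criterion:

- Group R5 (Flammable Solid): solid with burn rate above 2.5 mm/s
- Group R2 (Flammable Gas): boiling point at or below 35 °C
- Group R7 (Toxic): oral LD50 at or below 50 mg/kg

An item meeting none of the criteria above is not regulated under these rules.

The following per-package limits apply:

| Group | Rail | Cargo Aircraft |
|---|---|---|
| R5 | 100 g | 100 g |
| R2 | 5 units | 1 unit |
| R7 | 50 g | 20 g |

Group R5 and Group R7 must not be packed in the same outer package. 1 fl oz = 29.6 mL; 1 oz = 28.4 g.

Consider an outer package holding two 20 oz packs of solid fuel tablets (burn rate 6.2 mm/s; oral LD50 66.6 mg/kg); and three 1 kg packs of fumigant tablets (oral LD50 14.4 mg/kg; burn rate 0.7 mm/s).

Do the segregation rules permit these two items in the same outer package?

Burn rate 6.2 mm/s meets the Group R5 criterion (Flammable Solid), so the solid fuel tablets are Group R5.
With oral LD50 14.4 mg/kg (≤ 50 mg/kg), the fumigant tablets fall in Group R7.
Group R5 and Group R7 may not share an outer package.

No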